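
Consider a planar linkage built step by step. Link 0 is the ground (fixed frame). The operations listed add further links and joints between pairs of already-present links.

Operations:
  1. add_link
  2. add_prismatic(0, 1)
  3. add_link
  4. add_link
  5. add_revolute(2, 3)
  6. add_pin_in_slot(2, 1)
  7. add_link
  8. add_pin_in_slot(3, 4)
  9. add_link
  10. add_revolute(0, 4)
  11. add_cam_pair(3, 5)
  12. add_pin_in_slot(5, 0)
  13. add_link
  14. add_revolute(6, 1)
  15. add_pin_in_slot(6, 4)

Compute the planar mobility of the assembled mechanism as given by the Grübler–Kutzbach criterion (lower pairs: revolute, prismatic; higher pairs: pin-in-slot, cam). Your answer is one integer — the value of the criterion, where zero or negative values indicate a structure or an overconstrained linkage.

M = 5

(L,J1,J2)=(1,0,0); link0 fixed
link1: (2,0,0)
P 0-1 [J1]: (2,1,0)
link2: (3,1,0)
link3: (4,1,0)
R 2-3 [J1]: (4,2,0)
PS 2-1 [J2]: (4,2,1)
link4: (5,2,1)
PS 3-4 [J2]: (5,2,2)
link5: (6,2,2)
R 0-4 [J1]: (6,3,2)
C 3-5 [J2]: (6,3,3)
PS 5-0 [J2]: (6,3,4)
link6: (7,3,4)
R 6-1 [J1]: (7,4,4)
PS 6-4 [J2]: (7,4,5)
Grübler: 3·6 − 2·4 − 5 = 5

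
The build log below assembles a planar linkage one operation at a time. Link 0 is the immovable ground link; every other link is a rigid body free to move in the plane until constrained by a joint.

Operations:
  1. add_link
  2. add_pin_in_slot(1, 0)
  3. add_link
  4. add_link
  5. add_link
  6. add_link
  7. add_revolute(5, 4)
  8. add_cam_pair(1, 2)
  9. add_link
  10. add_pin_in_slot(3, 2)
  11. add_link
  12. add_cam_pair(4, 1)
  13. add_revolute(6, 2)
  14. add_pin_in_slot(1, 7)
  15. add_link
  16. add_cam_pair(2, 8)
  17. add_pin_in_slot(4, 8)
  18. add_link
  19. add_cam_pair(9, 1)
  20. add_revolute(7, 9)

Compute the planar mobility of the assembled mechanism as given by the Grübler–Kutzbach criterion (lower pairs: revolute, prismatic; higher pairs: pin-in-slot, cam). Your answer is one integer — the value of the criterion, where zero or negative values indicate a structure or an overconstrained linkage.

M = 13

L=1 J1=0 J2=0
add link → L=2 J1=0 J2=0
PS@1,0 dof=2 J2 → L=2 J1=0 J2=1
add link → L=3 J1=0 J2=1
add link → L=4 J1=0 J2=1
add link → L=5 J1=0 J2=1
add link → L=6 J1=0 J2=1
R@5,4 dof=1 J1 → L=6 J1=1 J2=1
C@1,2 dof=2 J2 → L=6 J1=1 J2=2
add link → L=7 J1=1 J2=2
PS@3,2 dof=2 J2 → L=7 J1=1 J2=3
add link → L=8 J1=1 J2=3
C@4,1 dof=2 J2 → L=8 J1=1 J2=4
R@6,2 dof=1 J1 → L=8 J1=2 J2=4
PS@1,7 dof=2 J2 → L=8 J1=2 J2=5
add link → L=9 J1=2 J2=5
C@2,8 dof=2 J2 → L=9 J1=2 J2=6
PS@4,8 dof=2 J2 → L=9 J1=2 J2=7
add link → L=10 J1=2 J2=7
C@9,1 dof=2 J2 → L=10 J1=2 J2=8
R@7,9 dof=1 J1 → L=10 J1=3 J2=8
M=3(L−1)−2J1−J2=3·9−2·3−8=13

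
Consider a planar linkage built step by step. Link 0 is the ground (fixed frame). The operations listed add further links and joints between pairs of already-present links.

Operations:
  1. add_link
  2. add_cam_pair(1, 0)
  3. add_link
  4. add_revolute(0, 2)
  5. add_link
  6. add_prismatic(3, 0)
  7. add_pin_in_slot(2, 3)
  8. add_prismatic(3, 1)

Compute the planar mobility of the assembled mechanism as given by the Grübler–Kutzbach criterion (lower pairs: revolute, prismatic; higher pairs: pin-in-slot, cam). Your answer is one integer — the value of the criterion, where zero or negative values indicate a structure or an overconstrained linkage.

L=1 J1=0 J2=0
add link → L=2 J1=0 J2=0
C@1,0 dof=2 J2 → L=2 J1=0 J2=1
add link → L=3 J1=0 J2=1
R@0,2 dof=1 J1 → L=3 J1=1 J2=1
add link → L=4 J1=1 J2=1
P@3,0 dof=1 J1 → L=4 J1=2 J2=1
PS@2,3 dof=2 J2 → L=4 J1=2 J2=2
P@3,1 dof=1 J1 → L=4 J1=3 J2=2
M=3(L−1)−2J1−J2=3·3−2·3−2=1

M = 1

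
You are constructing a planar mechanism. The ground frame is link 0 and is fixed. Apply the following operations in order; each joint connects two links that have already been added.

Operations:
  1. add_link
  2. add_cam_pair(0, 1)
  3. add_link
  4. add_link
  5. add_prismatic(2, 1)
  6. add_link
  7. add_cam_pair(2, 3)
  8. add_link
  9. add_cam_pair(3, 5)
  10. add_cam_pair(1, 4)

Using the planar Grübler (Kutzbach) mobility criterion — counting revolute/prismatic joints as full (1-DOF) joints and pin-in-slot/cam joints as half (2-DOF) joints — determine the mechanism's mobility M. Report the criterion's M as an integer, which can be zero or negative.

link 0 = ground. State L|J1|J2 = 1|0|0
+link1  2|0|0
C(0,1) f=2→J2  2|0|1
+link2  3|0|1
+link3  4|0|1
P(2,1) f=1→J1  4|1|1
+link4  5|1|1
C(2,3) f=2→J2  5|1|2
+link5  6|1|2
C(3,5) f=2→J2  6|1|3
C(1,4) f=2→J2  6|1|4
M = 3(6−1)−2·1−4 = 15−2−4 = 9

M = 9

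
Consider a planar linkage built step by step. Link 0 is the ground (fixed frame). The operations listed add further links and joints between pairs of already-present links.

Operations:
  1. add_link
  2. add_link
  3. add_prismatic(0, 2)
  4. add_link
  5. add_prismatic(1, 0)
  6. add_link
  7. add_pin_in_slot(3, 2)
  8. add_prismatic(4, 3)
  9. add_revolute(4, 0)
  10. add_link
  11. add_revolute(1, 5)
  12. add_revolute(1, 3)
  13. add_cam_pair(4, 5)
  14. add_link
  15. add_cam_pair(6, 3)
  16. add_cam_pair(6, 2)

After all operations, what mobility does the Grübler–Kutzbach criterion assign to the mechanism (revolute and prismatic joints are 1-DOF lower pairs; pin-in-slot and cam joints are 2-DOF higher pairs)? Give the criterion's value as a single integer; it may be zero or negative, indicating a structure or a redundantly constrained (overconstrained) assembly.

ground; <1,0,0>
#1 <2,0,0>
#2 <3,0,0>
P:0↔2 J1 <3,1,0>
#3 <4,1,0>
P:1↔0 J1 <4,2,0>
#4 <5,2,0>
PS:3↔2 J2 <5,2,1>
P:4↔3 J1 <5,3,1>
R:4↔0 J1 <5,4,1>
#5 <6,4,1>
R:1↔5 J1 <6,5,1>
R:1↔3 J1 <6,6,1>
C:4↔5 J2 <6,6,2>
#6 <7,6,2>
C:6↔3 J2 <7,6,3>
C:6↔2 J2 <7,6,4>
3×6 − 2×6 − 1×4 = 2

M = 2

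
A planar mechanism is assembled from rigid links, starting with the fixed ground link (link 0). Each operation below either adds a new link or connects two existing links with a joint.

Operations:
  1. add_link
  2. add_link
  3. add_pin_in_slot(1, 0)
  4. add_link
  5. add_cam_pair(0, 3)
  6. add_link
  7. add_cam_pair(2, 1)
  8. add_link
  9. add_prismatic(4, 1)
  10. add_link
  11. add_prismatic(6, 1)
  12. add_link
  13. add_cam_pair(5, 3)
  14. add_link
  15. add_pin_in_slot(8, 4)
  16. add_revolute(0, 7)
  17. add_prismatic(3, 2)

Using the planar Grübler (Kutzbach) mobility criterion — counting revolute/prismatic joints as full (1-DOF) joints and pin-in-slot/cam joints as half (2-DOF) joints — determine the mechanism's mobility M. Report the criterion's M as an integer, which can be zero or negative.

link 0 = ground. State L|J1|J2 = 1|0|0
+link1  2|0|0
+link2  3|0|0
PS(1,0) f=2→J2  3|0|1
+link3  4|0|1
C(0,3) f=2→J2  4|0|2
+link4  5|0|2
C(2,1) f=2→J2  5|0|3
+link5  6|0|3
P(4,1) f=1→J1  6|1|3
+link6  7|1|3
P(6,1) f=1→J1  7|2|3
+link7  8|2|3
C(5,3) f=2→J2  8|2|4
+link8  9|2|4
PS(8,4) f=2→J2  9|2|5
R(0,7) f=1→J1  9|3|5
P(3,2) f=1→J1  9|4|5
M = 3(9−1)−2·4−5 = 24−8−5 = 11

M = 11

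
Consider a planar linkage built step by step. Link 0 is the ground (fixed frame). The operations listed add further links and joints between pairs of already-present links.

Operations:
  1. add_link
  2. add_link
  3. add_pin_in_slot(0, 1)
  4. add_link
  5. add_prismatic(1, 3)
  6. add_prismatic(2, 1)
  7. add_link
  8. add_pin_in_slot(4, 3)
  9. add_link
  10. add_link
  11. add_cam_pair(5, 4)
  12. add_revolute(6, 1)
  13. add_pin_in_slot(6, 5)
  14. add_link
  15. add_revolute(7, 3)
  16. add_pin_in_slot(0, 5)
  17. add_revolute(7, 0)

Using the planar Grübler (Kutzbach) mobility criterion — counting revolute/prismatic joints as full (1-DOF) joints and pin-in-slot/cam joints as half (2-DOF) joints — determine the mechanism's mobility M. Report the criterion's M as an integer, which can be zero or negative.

M = 6

[1;0;0] (link 0 is ground)
L+ [2;0;0]
L+ [3;0;0]
PS(0,1)∈J2 [3;0;1]
L+ [4;0;1]
P(1,3)∈J1 [4;1;1]
P(2,1)∈J1 [4;2;1]
L+ [5;2;1]
PS(4,3)∈J2 [5;2;2]
L+ [6;2;2]
L+ [7;2;2]
C(5,4)∈J2 [7;2;3]
R(6,1)∈J1 [7;3;3]
PS(6,5)∈J2 [7;3;4]
L+ [8;3;4]
R(7,3)∈J1 [8;4;4]
PS(0,5)∈J2 [8;4;5]
R(7,0)∈J1 [8;5;5]
mobility = 21 − 10 − 5 = 6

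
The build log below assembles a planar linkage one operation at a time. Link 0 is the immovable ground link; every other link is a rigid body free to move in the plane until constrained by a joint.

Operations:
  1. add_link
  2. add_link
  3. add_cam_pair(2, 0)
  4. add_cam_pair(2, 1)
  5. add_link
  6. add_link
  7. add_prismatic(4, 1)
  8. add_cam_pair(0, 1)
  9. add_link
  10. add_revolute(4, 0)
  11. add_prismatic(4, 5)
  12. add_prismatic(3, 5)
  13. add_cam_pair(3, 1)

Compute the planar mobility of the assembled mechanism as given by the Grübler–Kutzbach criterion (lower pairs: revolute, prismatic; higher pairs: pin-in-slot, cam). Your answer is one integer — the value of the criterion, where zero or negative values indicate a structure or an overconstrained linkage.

M = 3

ground; <1,0,0>
#1 <2,0,0>
#2 <3,0,0>
C:2↔0 J2 <3,0,1>
C:2↔1 J2 <3,0,2>
#3 <4,0,2>
#4 <5,0,2>
P:4↔1 J1 <5,1,2>
C:0↔1 J2 <5,1,3>
#5 <6,1,3>
R:4↔0 J1 <6,2,3>
P:4↔5 J1 <6,3,3>
P:3↔5 J1 <6,4,3>
C:3↔1 J2 <6,4,4>
3×5 − 2×4 − 1×4 = 3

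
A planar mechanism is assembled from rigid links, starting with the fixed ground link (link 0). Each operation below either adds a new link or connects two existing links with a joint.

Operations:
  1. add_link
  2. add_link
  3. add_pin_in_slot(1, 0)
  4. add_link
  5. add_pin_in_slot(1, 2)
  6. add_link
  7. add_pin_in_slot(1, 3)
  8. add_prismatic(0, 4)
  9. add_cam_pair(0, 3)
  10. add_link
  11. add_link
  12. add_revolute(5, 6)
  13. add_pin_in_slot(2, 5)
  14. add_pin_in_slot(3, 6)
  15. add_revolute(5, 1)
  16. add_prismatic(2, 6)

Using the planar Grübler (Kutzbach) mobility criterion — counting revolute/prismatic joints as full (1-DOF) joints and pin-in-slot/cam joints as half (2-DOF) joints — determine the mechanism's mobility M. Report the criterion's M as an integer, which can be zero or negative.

M = 4

L=1 J1=0 J2=0
add link → L=2 J1=0 J2=0
add link → L=3 J1=0 J2=0
PS@1,0 dof=2 J2 → L=3 J1=0 J2=1
add link → L=4 J1=0 J2=1
PS@1,2 dof=2 J2 → L=4 J1=0 J2=2
add link → L=5 J1=0 J2=2
PS@1,3 dof=2 J2 → L=5 J1=0 J2=3
P@0,4 dof=1 J1 → L=5 J1=1 J2=3
C@0,3 dof=2 J2 → L=5 J1=1 J2=4
add link → L=6 J1=1 J2=4
add link → L=7 J1=1 J2=4
R@5,6 dof=1 J1 → L=7 J1=2 J2=4
PS@2,5 dof=2 J2 → L=7 J1=2 J2=5
PS@3,6 dof=2 J2 → L=7 J1=2 J2=6
R@5,1 dof=1 J1 → L=7 J1=3 J2=6
P@2,6 dof=1 J1 → L=7 J1=4 J2=6
M=3(L−1)−2J1−J2=3·6−2·4−6=4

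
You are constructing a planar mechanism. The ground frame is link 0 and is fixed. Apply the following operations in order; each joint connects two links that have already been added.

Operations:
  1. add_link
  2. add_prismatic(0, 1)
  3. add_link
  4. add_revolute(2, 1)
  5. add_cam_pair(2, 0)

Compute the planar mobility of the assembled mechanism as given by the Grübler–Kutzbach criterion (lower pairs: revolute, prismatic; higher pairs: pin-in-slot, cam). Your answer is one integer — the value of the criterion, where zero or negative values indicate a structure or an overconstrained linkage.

M = 1

(L,J1,J2)=(1,0,0); link0 fixed
link1: (2,0,0)
P 0-1 [J1]: (2,1,0)
link2: (3,1,0)
R 2-1 [J1]: (3,2,0)
C 2-0 [J2]: (3,2,1)
Grübler: 3·2 − 2·2 − 1 = 1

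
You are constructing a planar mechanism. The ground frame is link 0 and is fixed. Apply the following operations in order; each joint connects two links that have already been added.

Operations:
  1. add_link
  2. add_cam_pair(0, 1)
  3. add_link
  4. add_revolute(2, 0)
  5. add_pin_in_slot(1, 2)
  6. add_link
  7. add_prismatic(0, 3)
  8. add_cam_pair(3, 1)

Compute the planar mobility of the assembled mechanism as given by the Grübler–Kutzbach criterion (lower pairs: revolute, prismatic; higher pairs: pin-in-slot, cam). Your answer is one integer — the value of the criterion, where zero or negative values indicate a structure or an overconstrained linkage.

M = 2

L=1 J1=0 J2=0
add link → L=2 J1=0 J2=0
C@0,1 dof=2 J2 → L=2 J1=0 J2=1
add link → L=3 J1=0 J2=1
R@2,0 dof=1 J1 → L=3 J1=1 J2=1
PS@1,2 dof=2 J2 → L=3 J1=1 J2=2
add link → L=4 J1=1 J2=2
P@0,3 dof=1 J1 → L=4 J1=2 J2=2
C@3,1 dof=2 J2 → L=4 J1=2 J2=3
M=3(L−1)−2J1−J2=3·3−2·2−3=2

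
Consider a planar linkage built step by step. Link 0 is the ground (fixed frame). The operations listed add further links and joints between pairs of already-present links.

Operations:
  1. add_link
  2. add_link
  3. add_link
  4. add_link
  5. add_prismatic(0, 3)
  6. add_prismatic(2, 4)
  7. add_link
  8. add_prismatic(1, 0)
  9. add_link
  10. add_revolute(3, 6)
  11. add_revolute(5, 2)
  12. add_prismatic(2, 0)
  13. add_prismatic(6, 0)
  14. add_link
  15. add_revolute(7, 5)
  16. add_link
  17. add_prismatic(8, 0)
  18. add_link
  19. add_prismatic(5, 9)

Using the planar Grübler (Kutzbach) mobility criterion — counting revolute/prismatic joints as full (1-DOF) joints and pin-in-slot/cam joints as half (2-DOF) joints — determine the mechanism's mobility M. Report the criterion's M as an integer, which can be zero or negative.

(L,J1,J2)=(1,0,0); link0 fixed
link1: (2,0,0)
link2: (3,0,0)
link3: (4,0,0)
link4: (5,0,0)
P 0-3 [J1]: (5,1,0)
P 2-4 [J1]: (5,2,0)
link5: (6,2,0)
P 1-0 [J1]: (6,3,0)
link6: (7,3,0)
R 3-6 [J1]: (7,4,0)
R 5-2 [J1]: (7,5,0)
P 2-0 [J1]: (7,6,0)
P 6-0 [J1]: (7,7,0)
link7: (8,7,0)
R 7-5 [J1]: (8,8,0)
link8: (9,8,0)
P 8-0 [J1]: (9,9,0)
link9: (10,9,0)
P 5-9 [J1]: (10,10,0)
Grübler: 3·9 − 2·10 − 0 = 7

M = 7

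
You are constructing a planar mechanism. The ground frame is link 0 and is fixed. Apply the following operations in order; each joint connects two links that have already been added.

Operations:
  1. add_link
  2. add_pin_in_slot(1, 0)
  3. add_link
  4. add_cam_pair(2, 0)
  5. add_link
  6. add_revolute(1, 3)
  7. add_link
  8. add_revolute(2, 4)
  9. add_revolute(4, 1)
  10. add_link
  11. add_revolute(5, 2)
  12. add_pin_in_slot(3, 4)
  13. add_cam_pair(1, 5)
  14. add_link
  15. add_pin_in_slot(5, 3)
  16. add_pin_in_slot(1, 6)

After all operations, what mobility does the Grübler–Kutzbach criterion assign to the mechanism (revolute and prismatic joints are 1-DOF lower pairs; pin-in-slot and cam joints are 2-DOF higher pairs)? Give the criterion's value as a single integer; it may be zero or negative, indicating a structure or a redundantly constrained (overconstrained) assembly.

M = 4

ground; <1,0,0>
#1 <2,0,0>
PS:1↔0 J2 <2,0,1>
#2 <3,0,1>
C:2↔0 J2 <3,0,2>
#3 <4,0,2>
R:1↔3 J1 <4,1,2>
#4 <5,1,2>
R:2↔4 J1 <5,2,2>
R:4↔1 J1 <5,3,2>
#5 <6,3,2>
R:5↔2 J1 <6,4,2>
PS:3↔4 J2 <6,4,3>
C:1↔5 J2 <6,4,4>
#6 <7,4,4>
PS:5↔3 J2 <7,4,5>
PS:1↔6 J2 <7,4,6>
3×6 − 2×4 − 1×6 = 4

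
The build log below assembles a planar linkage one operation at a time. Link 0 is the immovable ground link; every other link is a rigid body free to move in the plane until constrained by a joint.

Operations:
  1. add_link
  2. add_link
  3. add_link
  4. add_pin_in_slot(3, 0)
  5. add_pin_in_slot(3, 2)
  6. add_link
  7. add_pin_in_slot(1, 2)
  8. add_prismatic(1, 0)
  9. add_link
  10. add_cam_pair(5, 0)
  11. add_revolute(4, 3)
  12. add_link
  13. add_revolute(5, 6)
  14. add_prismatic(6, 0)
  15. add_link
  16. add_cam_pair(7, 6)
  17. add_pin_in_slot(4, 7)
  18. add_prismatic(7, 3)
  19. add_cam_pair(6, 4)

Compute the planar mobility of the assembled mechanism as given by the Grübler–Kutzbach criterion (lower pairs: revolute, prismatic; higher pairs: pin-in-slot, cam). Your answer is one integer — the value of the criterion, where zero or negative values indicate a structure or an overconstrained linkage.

M = 4

ground; <1,0,0>
#1 <2,0,0>
#2 <3,0,0>
#3 <4,0,0>
PS:3↔0 J2 <4,0,1>
PS:3↔2 J2 <4,0,2>
#4 <5,0,2>
PS:1↔2 J2 <5,0,3>
P:1↔0 J1 <5,1,3>
#5 <6,1,3>
C:5↔0 J2 <6,1,4>
R:4↔3 J1 <6,2,4>
#6 <7,2,4>
R:5↔6 J1 <7,3,4>
P:6↔0 J1 <7,4,4>
#7 <8,4,4>
C:7↔6 J2 <8,4,5>
PS:4↔7 J2 <8,4,6>
P:7↔3 J1 <8,5,6>
C:6↔4 J2 <8,5,7>
3×7 − 2×5 − 1×7 = 4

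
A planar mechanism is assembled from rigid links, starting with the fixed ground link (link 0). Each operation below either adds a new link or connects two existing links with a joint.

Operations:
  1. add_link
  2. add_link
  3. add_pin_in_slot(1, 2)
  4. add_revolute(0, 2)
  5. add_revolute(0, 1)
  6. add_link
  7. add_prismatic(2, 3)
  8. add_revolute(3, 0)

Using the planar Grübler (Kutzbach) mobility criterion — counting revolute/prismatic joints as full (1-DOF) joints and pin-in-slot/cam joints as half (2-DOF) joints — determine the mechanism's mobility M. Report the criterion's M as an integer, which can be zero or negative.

M = 0

(L,J1,J2)=(1,0,0); link0 fixed
link1: (2,0,0)
link2: (3,0,0)
PS 1-2 [J2]: (3,0,1)
R 0-2 [J1]: (3,1,1)
R 0-1 [J1]: (3,2,1)
link3: (4,2,1)
P 2-3 [J1]: (4,3,1)
R 3-0 [J1]: (4,4,1)
Grübler: 3·3 − 2·4 − 1 = 0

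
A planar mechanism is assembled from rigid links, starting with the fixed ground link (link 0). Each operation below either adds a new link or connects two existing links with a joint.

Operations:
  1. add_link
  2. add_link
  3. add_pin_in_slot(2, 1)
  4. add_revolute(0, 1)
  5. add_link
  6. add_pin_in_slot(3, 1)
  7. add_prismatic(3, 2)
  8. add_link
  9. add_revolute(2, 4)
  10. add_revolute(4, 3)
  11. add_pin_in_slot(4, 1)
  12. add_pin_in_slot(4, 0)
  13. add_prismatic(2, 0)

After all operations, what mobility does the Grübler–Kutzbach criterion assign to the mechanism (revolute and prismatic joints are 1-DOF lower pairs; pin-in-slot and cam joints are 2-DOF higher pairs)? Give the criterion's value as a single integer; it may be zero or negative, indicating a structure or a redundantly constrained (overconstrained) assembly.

M = -2

L=1 J1=0 J2=0
add link → L=2 J1=0 J2=0
add link → L=3 J1=0 J2=0
PS@2,1 dof=2 J2 → L=3 J1=0 J2=1
R@0,1 dof=1 J1 → L=3 J1=1 J2=1
add link → L=4 J1=1 J2=1
PS@3,1 dof=2 J2 → L=4 J1=1 J2=2
P@3,2 dof=1 J1 → L=4 J1=2 J2=2
add link → L=5 J1=2 J2=2
R@2,4 dof=1 J1 → L=5 J1=3 J2=2
R@4,3 dof=1 J1 → L=5 J1=4 J2=2
PS@4,1 dof=2 J2 → L=5 J1=4 J2=3
PS@4,0 dof=2 J2 → L=5 J1=4 J2=4
P@2,0 dof=1 J1 → L=5 J1=5 J2=4
M=3(L−1)−2J1−J2=3·4−2·5−4=-2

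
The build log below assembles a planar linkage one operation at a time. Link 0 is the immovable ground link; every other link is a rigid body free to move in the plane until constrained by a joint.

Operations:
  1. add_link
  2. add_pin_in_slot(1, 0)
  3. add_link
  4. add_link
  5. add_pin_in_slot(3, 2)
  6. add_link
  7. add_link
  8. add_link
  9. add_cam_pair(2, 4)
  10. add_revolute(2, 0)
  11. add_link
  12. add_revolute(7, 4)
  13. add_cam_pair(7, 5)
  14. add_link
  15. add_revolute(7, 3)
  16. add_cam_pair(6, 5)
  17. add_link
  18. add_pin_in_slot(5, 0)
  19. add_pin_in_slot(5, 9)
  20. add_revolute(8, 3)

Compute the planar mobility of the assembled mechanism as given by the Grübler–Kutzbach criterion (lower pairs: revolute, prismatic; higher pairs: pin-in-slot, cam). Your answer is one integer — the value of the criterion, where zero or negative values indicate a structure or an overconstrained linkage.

M = 12

ground; <1,0,0>
#1 <2,0,0>
PS:1↔0 J2 <2,0,1>
#2 <3,0,1>
#3 <4,0,1>
PS:3↔2 J2 <4,0,2>
#4 <5,0,2>
#5 <6,0,2>
#6 <7,0,2>
C:2↔4 J2 <7,0,3>
R:2↔0 J1 <7,1,3>
#7 <8,1,3>
R:7↔4 J1 <8,2,3>
C:7↔5 J2 <8,2,4>
#8 <9,2,4>
R:7↔3 J1 <9,3,4>
C:6↔5 J2 <9,3,5>
#9 <10,3,5>
PS:5↔0 J2 <10,3,6>
PS:5↔9 J2 <10,3,7>
R:8↔3 J1 <10,4,7>
3×9 − 2×4 − 1×7 = 12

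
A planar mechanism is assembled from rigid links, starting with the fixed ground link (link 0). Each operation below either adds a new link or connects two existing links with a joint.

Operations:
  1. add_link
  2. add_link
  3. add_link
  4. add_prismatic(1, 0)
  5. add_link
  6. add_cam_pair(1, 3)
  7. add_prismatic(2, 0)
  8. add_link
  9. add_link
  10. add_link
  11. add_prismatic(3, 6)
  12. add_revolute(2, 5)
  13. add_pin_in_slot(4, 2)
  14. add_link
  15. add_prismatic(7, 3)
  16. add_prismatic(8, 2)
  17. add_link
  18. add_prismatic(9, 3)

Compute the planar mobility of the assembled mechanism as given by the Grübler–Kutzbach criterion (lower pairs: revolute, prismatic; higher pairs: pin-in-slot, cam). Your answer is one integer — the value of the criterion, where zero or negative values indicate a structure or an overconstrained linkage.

[1;0;0] (link 0 is ground)
L+ [2;0;0]
L+ [3;0;0]
L+ [4;0;0]
P(1,0)∈J1 [4;1;0]
L+ [5;1;0]
C(1,3)∈J2 [5;1;1]
P(2,0)∈J1 [5;2;1]
L+ [6;2;1]
L+ [7;2;1]
L+ [8;2;1]
P(3,6)∈J1 [8;3;1]
R(2,5)∈J1 [8;4;1]
PS(4,2)∈J2 [8;4;2]
L+ [9;4;2]
P(7,3)∈J1 [9;5;2]
P(8,2)∈J1 [9;6;2]
L+ [10;6;2]
P(9,3)∈J1 [10;7;2]
mobility = 27 − 14 − 2 = 11

M = 11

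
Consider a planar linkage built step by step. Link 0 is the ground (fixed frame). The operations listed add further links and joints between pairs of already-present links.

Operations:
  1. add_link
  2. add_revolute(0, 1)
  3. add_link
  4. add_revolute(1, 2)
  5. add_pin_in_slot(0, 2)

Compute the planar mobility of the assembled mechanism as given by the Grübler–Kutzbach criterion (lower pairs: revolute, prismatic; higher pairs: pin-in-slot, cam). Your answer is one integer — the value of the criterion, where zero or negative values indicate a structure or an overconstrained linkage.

(L,J1,J2)=(1,0,0); link0 fixed
link1: (2,0,0)
R 0-1 [J1]: (2,1,0)
link2: (3,1,0)
R 1-2 [J1]: (3,2,0)
PS 0-2 [J2]: (3,2,1)
Grübler: 3·2 − 2·2 − 1 = 1

M = 1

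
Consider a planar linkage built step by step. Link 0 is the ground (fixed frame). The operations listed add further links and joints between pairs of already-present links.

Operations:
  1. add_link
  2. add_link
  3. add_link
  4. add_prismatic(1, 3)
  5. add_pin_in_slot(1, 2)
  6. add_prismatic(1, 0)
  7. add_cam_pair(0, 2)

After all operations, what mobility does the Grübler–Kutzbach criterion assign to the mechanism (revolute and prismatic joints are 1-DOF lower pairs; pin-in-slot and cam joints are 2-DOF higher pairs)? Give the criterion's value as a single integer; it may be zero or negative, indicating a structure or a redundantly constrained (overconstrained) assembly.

M = 3

ground; <1,0,0>
#1 <2,0,0>
#2 <3,0,0>
#3 <4,0,0>
P:1↔3 J1 <4,1,0>
PS:1↔2 J2 <4,1,1>
P:1↔0 J1 <4,2,1>
C:0↔2 J2 <4,2,2>
3×3 − 2×2 − 1×2 = 3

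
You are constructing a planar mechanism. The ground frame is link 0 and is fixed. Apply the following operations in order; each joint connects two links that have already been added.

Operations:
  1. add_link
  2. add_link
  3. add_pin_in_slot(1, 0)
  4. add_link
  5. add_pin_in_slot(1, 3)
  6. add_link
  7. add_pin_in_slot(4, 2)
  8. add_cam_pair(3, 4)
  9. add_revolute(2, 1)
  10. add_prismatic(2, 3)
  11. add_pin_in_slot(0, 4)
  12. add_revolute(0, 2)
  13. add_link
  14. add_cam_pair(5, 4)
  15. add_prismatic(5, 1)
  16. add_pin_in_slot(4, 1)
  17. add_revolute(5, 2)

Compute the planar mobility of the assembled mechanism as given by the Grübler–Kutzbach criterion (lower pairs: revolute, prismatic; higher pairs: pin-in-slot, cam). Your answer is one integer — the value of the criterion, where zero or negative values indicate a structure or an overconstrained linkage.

M = -2

(L,J1,J2)=(1,0,0); link0 fixed
link1: (2,0,0)
link2: (3,0,0)
PS 1-0 [J2]: (3,0,1)
link3: (4,0,1)
PS 1-3 [J2]: (4,0,2)
link4: (5,0,2)
PS 4-2 [J2]: (5,0,3)
C 3-4 [J2]: (5,0,4)
R 2-1 [J1]: (5,1,4)
P 2-3 [J1]: (5,2,4)
PS 0-4 [J2]: (5,2,5)
R 0-2 [J1]: (5,3,5)
link5: (6,3,5)
C 5-4 [J2]: (6,3,6)
P 5-1 [J1]: (6,4,6)
PS 4-1 [J2]: (6,4,7)
R 5-2 [J1]: (6,5,7)
Grübler: 3·5 − 2·5 − 7 = -2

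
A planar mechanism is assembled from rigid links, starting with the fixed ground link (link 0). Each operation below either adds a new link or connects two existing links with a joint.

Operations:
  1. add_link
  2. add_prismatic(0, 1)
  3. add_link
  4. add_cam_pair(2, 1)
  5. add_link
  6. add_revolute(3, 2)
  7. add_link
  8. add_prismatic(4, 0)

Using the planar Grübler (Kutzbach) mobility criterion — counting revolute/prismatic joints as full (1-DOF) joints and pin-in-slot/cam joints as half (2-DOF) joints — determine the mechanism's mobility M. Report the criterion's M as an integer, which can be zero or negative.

L=1 J1=0 J2=0
add link → L=2 J1=0 J2=0
P@0,1 dof=1 J1 → L=2 J1=1 J2=0
add link → L=3 J1=1 J2=0
C@2,1 dof=2 J2 → L=3 J1=1 J2=1
add link → L=4 J1=1 J2=1
R@3,2 dof=1 J1 → L=4 J1=2 J2=1
add link → L=5 J1=2 J2=1
P@4,0 dof=1 J1 → L=5 J1=3 J2=1
M=3(L−1)−2J1−J2=3·4−2·3−1=5

M = 5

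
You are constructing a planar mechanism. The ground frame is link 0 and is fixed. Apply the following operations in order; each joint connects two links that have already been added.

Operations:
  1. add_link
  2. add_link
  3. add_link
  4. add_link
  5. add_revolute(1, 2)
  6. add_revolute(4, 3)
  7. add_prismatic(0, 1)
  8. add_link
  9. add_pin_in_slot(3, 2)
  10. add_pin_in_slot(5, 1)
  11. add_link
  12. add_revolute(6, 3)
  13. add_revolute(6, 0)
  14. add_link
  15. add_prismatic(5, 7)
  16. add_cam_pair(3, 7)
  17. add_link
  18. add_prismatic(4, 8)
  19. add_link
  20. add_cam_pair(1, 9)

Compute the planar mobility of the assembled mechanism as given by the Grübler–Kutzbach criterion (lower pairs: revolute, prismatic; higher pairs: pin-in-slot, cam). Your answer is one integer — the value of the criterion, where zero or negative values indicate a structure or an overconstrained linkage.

M = 9

[1;0;0] (link 0 is ground)
L+ [2;0;0]
L+ [3;0;0]
L+ [4;0;0]
L+ [5;0;0]
R(1,2)∈J1 [5;1;0]
R(4,3)∈J1 [5;2;0]
P(0,1)∈J1 [5;3;0]
L+ [6;3;0]
PS(3,2)∈J2 [6;3;1]
PS(5,1)∈J2 [6;3;2]
L+ [7;3;2]
R(6,3)∈J1 [7;4;2]
R(6,0)∈J1 [7;5;2]
L+ [8;5;2]
P(5,7)∈J1 [8;6;2]
C(3,7)∈J2 [8;6;3]
L+ [9;6;3]
P(4,8)∈J1 [9;7;3]
L+ [10;7;3]
C(1,9)∈J2 [10;7;4]
mobility = 27 − 14 − 4 = 9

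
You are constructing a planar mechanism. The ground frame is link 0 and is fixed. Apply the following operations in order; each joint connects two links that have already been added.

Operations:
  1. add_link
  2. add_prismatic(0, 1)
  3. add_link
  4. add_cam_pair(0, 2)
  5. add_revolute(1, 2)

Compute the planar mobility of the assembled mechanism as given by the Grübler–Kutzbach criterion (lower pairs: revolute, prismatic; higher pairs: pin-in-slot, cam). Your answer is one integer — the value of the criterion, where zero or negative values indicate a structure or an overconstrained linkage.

M = 1

ground; <1,0,0>
#1 <2,0,0>
P:0↔1 J1 <2,1,0>
#2 <3,1,0>
C:0↔2 J2 <3,1,1>
R:1↔2 J1 <3,2,1>
3×2 − 2×2 − 1×1 = 1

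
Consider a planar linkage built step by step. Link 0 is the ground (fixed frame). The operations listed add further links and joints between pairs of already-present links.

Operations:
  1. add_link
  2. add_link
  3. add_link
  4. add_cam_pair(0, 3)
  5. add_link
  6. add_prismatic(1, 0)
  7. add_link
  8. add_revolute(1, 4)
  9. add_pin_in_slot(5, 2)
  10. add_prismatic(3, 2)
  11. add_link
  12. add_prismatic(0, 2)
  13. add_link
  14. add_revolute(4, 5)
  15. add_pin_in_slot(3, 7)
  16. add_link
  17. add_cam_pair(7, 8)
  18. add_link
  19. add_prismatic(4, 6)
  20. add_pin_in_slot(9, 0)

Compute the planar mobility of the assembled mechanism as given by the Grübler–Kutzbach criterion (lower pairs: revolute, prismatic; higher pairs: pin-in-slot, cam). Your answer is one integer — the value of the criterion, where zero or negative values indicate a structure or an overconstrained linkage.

L=1 J1=0 J2=0
add link → L=2 J1=0 J2=0
add link → L=3 J1=0 J2=0
add link → L=4 J1=0 J2=0
C@0,3 dof=2 J2 → L=4 J1=0 J2=1
add link → L=5 J1=0 J2=1
P@1,0 dof=1 J1 → L=5 J1=1 J2=1
add link → L=6 J1=1 J2=1
R@1,4 dof=1 J1 → L=6 J1=2 J2=1
PS@5,2 dof=2 J2 → L=6 J1=2 J2=2
P@3,2 dof=1 J1 → L=6 J1=3 J2=2
add link → L=7 J1=3 J2=2
P@0,2 dof=1 J1 → L=7 J1=4 J2=2
add link → L=8 J1=4 J2=2
R@4,5 dof=1 J1 → L=8 J1=5 J2=2
PS@3,7 dof=2 J2 → L=8 J1=5 J2=3
add link → L=9 J1=5 J2=3
C@7,8 dof=2 J2 → L=9 J1=5 J2=4
add link → L=10 J1=5 J2=4
P@4,6 dof=1 J1 → L=10 J1=6 J2=4
PS@9,0 dof=2 J2 → L=10 J1=6 J2=5
M=3(L−1)−2J1−J2=3·9−2·6−5=10

M = 10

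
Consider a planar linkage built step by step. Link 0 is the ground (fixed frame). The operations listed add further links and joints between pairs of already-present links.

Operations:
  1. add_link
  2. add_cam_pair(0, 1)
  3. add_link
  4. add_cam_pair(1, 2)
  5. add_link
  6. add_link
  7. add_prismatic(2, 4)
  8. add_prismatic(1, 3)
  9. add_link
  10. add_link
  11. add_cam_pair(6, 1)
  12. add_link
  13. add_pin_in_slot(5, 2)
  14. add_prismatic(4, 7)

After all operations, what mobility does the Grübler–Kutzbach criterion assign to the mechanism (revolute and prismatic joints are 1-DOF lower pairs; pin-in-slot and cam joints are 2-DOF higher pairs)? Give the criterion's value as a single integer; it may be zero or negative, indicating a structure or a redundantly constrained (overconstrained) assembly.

M = 11

L=1 J1=0 J2=0
add link → L=2 J1=0 J2=0
C@0,1 dof=2 J2 → L=2 J1=0 J2=1
add link → L=3 J1=0 J2=1
C@1,2 dof=2 J2 → L=3 J1=0 J2=2
add link → L=4 J1=0 J2=2
add link → L=5 J1=0 J2=2
P@2,4 dof=1 J1 → L=5 J1=1 J2=2
P@1,3 dof=1 J1 → L=5 J1=2 J2=2
add link → L=6 J1=2 J2=2
add link → L=7 J1=2 J2=2
C@6,1 dof=2 J2 → L=7 J1=2 J2=3
add link → L=8 J1=2 J2=3
PS@5,2 dof=2 J2 → L=8 J1=2 J2=4
P@4,7 dof=1 J1 → L=8 J1=3 J2=4
M=3(L−1)−2J1−J2=3·7−2·3−4=11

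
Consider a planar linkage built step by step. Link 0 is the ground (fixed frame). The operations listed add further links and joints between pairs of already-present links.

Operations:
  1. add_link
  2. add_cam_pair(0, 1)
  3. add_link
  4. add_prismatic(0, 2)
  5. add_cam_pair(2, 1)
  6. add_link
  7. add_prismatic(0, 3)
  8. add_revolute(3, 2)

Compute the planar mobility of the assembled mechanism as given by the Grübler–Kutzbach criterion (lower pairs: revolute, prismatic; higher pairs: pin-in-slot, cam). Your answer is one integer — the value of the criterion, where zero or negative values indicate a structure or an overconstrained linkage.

(L,J1,J2)=(1,0,0); link0 fixed
link1: (2,0,0)
C 0-1 [J2]: (2,0,1)
link2: (3,0,1)
P 0-2 [J1]: (3,1,1)
C 2-1 [J2]: (3,1,2)
link3: (4,1,2)
P 0-3 [J1]: (4,2,2)
R 3-2 [J1]: (4,3,2)
Grübler: 3·3 − 2·3 − 2 = 1

M = 1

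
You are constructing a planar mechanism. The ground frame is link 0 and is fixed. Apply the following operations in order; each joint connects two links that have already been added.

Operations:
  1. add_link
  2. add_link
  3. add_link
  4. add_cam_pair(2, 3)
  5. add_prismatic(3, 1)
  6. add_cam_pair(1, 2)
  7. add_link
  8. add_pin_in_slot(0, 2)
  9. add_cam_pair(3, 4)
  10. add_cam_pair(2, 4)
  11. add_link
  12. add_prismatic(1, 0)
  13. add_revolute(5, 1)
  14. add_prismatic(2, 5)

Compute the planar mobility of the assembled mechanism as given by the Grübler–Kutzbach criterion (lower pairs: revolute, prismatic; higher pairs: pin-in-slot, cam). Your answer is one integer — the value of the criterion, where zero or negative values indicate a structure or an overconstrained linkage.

M = 2

link 0 = ground. State L|J1|J2 = 1|0|0
+link1  2|0|0
+link2  3|0|0
+link3  4|0|0
C(2,3) f=2→J2  4|0|1
P(3,1) f=1→J1  4|1|1
C(1,2) f=2→J2  4|1|2
+link4  5|1|2
PS(0,2) f=2→J2  5|1|3
C(3,4) f=2→J2  5|1|4
C(2,4) f=2→J2  5|1|5
+link5  6|1|5
P(1,0) f=1→J1  6|2|5
R(5,1) f=1→J1  6|3|5
P(2,5) f=1→J1  6|4|5
M = 3(6−1)−2·4−5 = 15−8−5 = 2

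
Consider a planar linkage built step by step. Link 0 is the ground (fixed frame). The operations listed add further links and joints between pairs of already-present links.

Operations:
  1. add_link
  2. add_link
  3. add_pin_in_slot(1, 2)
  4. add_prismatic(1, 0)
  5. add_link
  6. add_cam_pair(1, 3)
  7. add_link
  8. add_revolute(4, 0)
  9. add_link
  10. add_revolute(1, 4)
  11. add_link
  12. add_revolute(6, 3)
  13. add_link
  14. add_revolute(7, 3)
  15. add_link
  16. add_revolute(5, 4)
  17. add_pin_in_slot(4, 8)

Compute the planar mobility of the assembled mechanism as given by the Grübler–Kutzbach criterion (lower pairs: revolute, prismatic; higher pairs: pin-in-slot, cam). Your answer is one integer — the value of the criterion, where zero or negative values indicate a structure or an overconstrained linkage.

M = 9

L=1 J1=0 J2=0
add link → L=2 J1=0 J2=0
add link → L=3 J1=0 J2=0
PS@1,2 dof=2 J2 → L=3 J1=0 J2=1
P@1,0 dof=1 J1 → L=3 J1=1 J2=1
add link → L=4 J1=1 J2=1
C@1,3 dof=2 J2 → L=4 J1=1 J2=2
add link → L=5 J1=1 J2=2
R@4,0 dof=1 J1 → L=5 J1=2 J2=2
add link → L=6 J1=2 J2=2
R@1,4 dof=1 J1 → L=6 J1=3 J2=2
add link → L=7 J1=3 J2=2
R@6,3 dof=1 J1 → L=7 J1=4 J2=2
add link → L=8 J1=4 J2=2
R@7,3 dof=1 J1 → L=8 J1=5 J2=2
add link → L=9 J1=5 J2=2
R@5,4 dof=1 J1 → L=9 J1=6 J2=2
PS@4,8 dof=2 J2 → L=9 J1=6 J2=3
M=3(L−1)−2J1−J2=3·8−2·6−3=9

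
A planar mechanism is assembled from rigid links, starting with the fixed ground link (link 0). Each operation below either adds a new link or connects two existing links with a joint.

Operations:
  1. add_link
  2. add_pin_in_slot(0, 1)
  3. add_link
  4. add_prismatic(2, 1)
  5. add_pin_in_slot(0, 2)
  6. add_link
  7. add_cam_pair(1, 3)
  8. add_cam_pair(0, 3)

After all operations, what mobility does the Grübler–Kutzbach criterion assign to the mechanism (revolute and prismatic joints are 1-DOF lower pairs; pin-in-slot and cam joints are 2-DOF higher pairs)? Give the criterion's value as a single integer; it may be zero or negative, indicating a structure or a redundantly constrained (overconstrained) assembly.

M = 3

[1;0;0] (link 0 is ground)
L+ [2;0;0]
PS(0,1)∈J2 [2;0;1]
L+ [3;0;1]
P(2,1)∈J1 [3;1;1]
PS(0,2)∈J2 [3;1;2]
L+ [4;1;2]
C(1,3)∈J2 [4;1;3]
C(0,3)∈J2 [4;1;4]
mobility = 9 − 2 − 4 = 3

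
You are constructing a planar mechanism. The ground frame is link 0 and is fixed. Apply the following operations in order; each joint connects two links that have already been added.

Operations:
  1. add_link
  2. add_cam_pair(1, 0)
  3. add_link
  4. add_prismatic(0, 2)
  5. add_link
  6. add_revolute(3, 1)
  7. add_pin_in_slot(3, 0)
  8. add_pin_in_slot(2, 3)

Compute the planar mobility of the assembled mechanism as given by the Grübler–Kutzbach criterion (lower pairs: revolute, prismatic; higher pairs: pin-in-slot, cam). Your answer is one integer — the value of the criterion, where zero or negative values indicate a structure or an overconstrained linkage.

M = 2

(L,J1,J2)=(1,0,0); link0 fixed
link1: (2,0,0)
C 1-0 [J2]: (2,0,1)
link2: (3,0,1)
P 0-2 [J1]: (3,1,1)
link3: (4,1,1)
R 3-1 [J1]: (4,2,1)
PS 3-0 [J2]: (4,2,2)
PS 2-3 [J2]: (4,2,3)
Grübler: 3·3 − 2·2 − 3 = 2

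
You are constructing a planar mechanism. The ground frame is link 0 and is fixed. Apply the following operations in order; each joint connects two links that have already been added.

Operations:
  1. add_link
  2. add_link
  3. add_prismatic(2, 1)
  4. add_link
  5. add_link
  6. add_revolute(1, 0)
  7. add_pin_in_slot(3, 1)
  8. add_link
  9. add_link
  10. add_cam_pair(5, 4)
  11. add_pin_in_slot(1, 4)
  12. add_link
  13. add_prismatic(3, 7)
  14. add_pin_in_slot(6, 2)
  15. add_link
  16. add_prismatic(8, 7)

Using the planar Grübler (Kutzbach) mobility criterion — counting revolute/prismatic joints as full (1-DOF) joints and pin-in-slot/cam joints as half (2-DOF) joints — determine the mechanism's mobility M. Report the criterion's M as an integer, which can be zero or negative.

M = 12

[1;0;0] (link 0 is ground)
L+ [2;0;0]
L+ [3;0;0]
P(2,1)∈J1 [3;1;0]
L+ [4;1;0]
L+ [5;1;0]
R(1,0)∈J1 [5;2;0]
PS(3,1)∈J2 [5;2;1]
L+ [6;2;1]
L+ [7;2;1]
C(5,4)∈J2 [7;2;2]
PS(1,4)∈J2 [7;2;3]
L+ [8;2;3]
P(3,7)∈J1 [8;3;3]
PS(6,2)∈J2 [8;3;4]
L+ [9;3;4]
P(8,7)∈J1 [9;4;4]
mobility = 24 − 8 − 4 = 12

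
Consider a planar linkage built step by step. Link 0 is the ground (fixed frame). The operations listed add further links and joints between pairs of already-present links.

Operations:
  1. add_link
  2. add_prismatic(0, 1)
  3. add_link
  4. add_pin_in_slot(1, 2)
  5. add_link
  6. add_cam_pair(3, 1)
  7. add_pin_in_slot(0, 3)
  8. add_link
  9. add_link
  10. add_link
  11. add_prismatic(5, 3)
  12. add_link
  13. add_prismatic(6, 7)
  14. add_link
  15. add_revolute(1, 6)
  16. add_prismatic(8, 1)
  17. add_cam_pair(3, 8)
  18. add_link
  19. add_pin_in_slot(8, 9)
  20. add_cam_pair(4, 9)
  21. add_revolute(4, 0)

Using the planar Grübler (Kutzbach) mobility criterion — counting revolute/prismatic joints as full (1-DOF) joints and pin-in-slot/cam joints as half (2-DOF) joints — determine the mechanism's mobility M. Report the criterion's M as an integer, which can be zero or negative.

M = 9

ground; <1,0,0>
#1 <2,0,0>
P:0↔1 J1 <2,1,0>
#2 <3,1,0>
PS:1↔2 J2 <3,1,1>
#3 <4,1,1>
C:3↔1 J2 <4,1,2>
PS:0↔3 J2 <4,1,3>
#4 <5,1,3>
#5 <6,1,3>
#6 <7,1,3>
P:5↔3 J1 <7,2,3>
#7 <8,2,3>
P:6↔7 J1 <8,3,3>
#8 <9,3,3>
R:1↔6 J1 <9,4,3>
P:8↔1 J1 <9,5,3>
C:3↔8 J2 <9,5,4>
#9 <10,5,4>
PS:8↔9 J2 <10,5,5>
C:4↔9 J2 <10,5,6>
R:4↔0 J1 <10,6,6>
3×9 − 2×6 − 1×6 = 9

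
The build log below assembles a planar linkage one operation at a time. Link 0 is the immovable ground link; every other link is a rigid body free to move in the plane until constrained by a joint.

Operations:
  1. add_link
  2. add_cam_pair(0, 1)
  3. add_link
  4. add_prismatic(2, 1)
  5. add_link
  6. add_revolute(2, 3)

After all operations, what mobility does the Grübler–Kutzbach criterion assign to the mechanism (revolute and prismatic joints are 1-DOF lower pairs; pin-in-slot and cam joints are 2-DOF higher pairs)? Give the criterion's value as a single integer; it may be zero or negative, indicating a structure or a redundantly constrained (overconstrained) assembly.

(L,J1,J2)=(1,0,0); link0 fixed
link1: (2,0,0)
C 0-1 [J2]: (2,0,1)
link2: (3,0,1)
P 2-1 [J1]: (3,1,1)
link3: (4,1,1)
R 2-3 [J1]: (4,2,1)
Grübler: 3·3 − 2·2 − 1 = 4

M = 4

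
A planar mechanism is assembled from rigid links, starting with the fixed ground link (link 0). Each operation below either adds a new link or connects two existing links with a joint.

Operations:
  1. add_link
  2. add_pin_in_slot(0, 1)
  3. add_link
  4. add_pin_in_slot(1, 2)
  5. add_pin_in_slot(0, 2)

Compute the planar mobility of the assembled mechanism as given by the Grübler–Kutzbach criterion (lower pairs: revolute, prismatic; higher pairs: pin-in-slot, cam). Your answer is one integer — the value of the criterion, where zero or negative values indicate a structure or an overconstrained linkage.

M = 3

[1;0;0] (link 0 is ground)
L+ [2;0;0]
PS(0,1)∈J2 [2;0;1]
L+ [3;0;1]
PS(1,2)∈J2 [3;0;2]
PS(0,2)∈J2 [3;0;3]
mobility = 6 − 0 − 3 = 3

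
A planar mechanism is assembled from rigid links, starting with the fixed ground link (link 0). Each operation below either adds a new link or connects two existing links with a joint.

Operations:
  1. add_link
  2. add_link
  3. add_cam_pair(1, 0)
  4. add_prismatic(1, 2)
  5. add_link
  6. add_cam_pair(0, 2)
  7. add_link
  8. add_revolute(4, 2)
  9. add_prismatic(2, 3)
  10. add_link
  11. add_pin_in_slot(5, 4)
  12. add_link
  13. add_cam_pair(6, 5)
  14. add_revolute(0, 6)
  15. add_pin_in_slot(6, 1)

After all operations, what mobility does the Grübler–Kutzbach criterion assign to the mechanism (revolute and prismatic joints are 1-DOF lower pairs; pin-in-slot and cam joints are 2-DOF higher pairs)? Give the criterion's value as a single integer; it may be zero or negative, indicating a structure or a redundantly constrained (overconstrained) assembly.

M = 5

[1;0;0] (link 0 is ground)
L+ [2;0;0]
L+ [3;0;0]
C(1,0)∈J2 [3;0;1]
P(1,2)∈J1 [3;1;1]
L+ [4;1;1]
C(0,2)∈J2 [4;1;2]
L+ [5;1;2]
R(4,2)∈J1 [5;2;2]
P(2,3)∈J1 [5;3;2]
L+ [6;3;2]
PS(5,4)∈J2 [6;3;3]
L+ [7;3;3]
C(6,5)∈J2 [7;3;4]
R(0,6)∈J1 [7;4;4]
PS(6,1)∈J2 [7;4;5]
mobility = 18 − 8 − 5 = 5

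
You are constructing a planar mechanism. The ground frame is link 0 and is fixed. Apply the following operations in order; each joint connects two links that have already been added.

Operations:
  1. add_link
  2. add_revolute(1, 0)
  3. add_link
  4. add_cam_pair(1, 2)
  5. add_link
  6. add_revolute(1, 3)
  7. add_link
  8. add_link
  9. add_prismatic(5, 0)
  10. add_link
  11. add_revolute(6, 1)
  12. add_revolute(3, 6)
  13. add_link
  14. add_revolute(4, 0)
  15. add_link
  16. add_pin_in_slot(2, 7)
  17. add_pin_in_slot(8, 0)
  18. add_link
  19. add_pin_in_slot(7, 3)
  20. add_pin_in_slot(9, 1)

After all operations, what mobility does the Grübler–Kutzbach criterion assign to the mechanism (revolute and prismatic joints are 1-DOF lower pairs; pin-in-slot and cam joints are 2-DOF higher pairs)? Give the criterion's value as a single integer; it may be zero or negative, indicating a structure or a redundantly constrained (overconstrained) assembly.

ground; <1,0,0>
#1 <2,0,0>
R:1↔0 J1 <2,1,0>
#2 <3,1,0>
C:1↔2 J2 <3,1,1>
#3 <4,1,1>
R:1↔3 J1 <4,2,1>
#4 <5,2,1>
#5 <6,2,1>
P:5↔0 J1 <6,3,1>
#6 <7,3,1>
R:6↔1 J1 <7,4,1>
R:3↔6 J1 <7,5,1>
#7 <8,5,1>
R:4↔0 J1 <8,6,1>
#8 <9,6,1>
PS:2↔7 J2 <9,6,2>
PS:8↔0 J2 <9,6,3>
#9 <10,6,3>
PS:7↔3 J2 <10,6,4>
PS:9↔1 J2 <10,6,5>
3×9 − 2×6 − 1×5 = 10

M = 10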